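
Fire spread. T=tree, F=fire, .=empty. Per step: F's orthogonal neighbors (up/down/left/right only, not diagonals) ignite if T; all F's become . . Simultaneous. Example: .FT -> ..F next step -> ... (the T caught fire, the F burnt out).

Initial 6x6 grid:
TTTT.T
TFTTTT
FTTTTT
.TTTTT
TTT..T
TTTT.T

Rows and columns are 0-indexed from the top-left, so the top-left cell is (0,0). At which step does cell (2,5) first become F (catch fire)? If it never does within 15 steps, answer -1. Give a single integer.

Step 1: cell (2,5)='T' (+4 fires, +2 burnt)
Step 2: cell (2,5)='T' (+5 fires, +4 burnt)
Step 3: cell (2,5)='T' (+5 fires, +5 burnt)
Step 4: cell (2,5)='T' (+6 fires, +5 burnt)
Step 5: cell (2,5)='F' (+5 fires, +6 burnt)
  -> target ignites at step 5
Step 6: cell (2,5)='.' (+2 fires, +5 burnt)
Step 7: cell (2,5)='.' (+1 fires, +2 burnt)
Step 8: cell (2,5)='.' (+1 fires, +1 burnt)
Step 9: cell (2,5)='.' (+0 fires, +1 burnt)
  fire out at step 9

5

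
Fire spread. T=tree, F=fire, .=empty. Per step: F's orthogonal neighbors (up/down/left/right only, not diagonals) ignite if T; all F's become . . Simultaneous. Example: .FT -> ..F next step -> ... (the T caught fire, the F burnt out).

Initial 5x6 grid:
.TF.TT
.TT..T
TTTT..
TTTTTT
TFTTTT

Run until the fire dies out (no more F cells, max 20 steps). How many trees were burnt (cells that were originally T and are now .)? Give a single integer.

Step 1: +5 fires, +2 burnt (F count now 5)
Step 2: +6 fires, +5 burnt (F count now 6)
Step 3: +4 fires, +6 burnt (F count now 4)
Step 4: +2 fires, +4 burnt (F count now 2)
Step 5: +1 fires, +2 burnt (F count now 1)
Step 6: +0 fires, +1 burnt (F count now 0)
Fire out after step 6
Initially T: 21, now '.': 27
Total burnt (originally-T cells now '.'): 18

Answer: 18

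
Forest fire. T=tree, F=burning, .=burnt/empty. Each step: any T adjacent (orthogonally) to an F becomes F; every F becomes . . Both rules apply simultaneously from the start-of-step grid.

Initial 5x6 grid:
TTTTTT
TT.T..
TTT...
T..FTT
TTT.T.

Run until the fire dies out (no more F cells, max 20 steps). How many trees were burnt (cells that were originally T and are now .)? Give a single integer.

Answer: 3

Derivation:
Step 1: +1 fires, +1 burnt (F count now 1)
Step 2: +2 fires, +1 burnt (F count now 2)
Step 3: +0 fires, +2 burnt (F count now 0)
Fire out after step 3
Initially T: 19, now '.': 14
Total burnt (originally-T cells now '.'): 3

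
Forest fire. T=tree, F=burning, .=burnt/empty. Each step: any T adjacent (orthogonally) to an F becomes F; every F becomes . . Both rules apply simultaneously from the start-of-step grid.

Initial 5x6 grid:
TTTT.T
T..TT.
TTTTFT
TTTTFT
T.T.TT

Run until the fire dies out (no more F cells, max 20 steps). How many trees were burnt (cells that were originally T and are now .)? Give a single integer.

Answer: 21

Derivation:
Step 1: +6 fires, +2 burnt (F count now 6)
Step 2: +4 fires, +6 burnt (F count now 4)
Step 3: +4 fires, +4 burnt (F count now 4)
Step 4: +3 fires, +4 burnt (F count now 3)
Step 5: +3 fires, +3 burnt (F count now 3)
Step 6: +1 fires, +3 burnt (F count now 1)
Step 7: +0 fires, +1 burnt (F count now 0)
Fire out after step 7
Initially T: 22, now '.': 29
Total burnt (originally-T cells now '.'): 21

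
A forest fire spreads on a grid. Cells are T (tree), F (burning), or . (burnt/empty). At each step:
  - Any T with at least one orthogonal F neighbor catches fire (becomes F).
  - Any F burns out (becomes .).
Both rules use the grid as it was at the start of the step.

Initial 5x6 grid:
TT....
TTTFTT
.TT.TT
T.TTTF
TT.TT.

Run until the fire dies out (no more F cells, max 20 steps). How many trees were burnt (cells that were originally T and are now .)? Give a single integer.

Answer: 16

Derivation:
Step 1: +4 fires, +2 burnt (F count now 4)
Step 2: +6 fires, +4 burnt (F count now 6)
Step 3: +5 fires, +6 burnt (F count now 5)
Step 4: +1 fires, +5 burnt (F count now 1)
Step 5: +0 fires, +1 burnt (F count now 0)
Fire out after step 5
Initially T: 19, now '.': 27
Total burnt (originally-T cells now '.'): 16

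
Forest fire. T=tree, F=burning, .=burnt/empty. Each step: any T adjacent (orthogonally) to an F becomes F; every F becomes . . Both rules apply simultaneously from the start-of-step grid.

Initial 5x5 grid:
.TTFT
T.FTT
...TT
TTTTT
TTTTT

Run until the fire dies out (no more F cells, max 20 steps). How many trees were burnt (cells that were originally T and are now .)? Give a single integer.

Step 1: +3 fires, +2 burnt (F count now 3)
Step 2: +3 fires, +3 burnt (F count now 3)
Step 3: +2 fires, +3 burnt (F count now 2)
Step 4: +3 fires, +2 burnt (F count now 3)
Step 5: +3 fires, +3 burnt (F count now 3)
Step 6: +2 fires, +3 burnt (F count now 2)
Step 7: +1 fires, +2 burnt (F count now 1)
Step 8: +0 fires, +1 burnt (F count now 0)
Fire out after step 8
Initially T: 18, now '.': 24
Total burnt (originally-T cells now '.'): 17

Answer: 17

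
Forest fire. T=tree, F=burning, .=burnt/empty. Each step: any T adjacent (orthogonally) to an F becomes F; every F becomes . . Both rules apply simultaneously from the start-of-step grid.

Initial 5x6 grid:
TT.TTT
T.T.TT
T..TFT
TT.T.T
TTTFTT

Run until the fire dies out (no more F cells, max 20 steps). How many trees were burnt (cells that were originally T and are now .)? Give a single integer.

Step 1: +6 fires, +2 burnt (F count now 6)
Step 2: +5 fires, +6 burnt (F count now 5)
Step 3: +4 fires, +5 burnt (F count now 4)
Step 4: +1 fires, +4 burnt (F count now 1)
Step 5: +1 fires, +1 burnt (F count now 1)
Step 6: +1 fires, +1 burnt (F count now 1)
Step 7: +1 fires, +1 burnt (F count now 1)
Step 8: +1 fires, +1 burnt (F count now 1)
Step 9: +0 fires, +1 burnt (F count now 0)
Fire out after step 9
Initially T: 21, now '.': 29
Total burnt (originally-T cells now '.'): 20

Answer: 20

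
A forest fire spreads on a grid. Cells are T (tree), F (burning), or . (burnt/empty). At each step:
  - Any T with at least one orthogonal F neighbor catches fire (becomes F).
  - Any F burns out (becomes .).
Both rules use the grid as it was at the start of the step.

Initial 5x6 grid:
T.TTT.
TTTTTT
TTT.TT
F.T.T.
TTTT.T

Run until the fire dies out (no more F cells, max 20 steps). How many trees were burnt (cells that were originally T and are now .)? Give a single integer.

Step 1: +2 fires, +1 burnt (F count now 2)
Step 2: +3 fires, +2 burnt (F count now 3)
Step 3: +4 fires, +3 burnt (F count now 4)
Step 4: +3 fires, +4 burnt (F count now 3)
Step 5: +2 fires, +3 burnt (F count now 2)
Step 6: +2 fires, +2 burnt (F count now 2)
Step 7: +3 fires, +2 burnt (F count now 3)
Step 8: +2 fires, +3 burnt (F count now 2)
Step 9: +0 fires, +2 burnt (F count now 0)
Fire out after step 9
Initially T: 22, now '.': 29
Total burnt (originally-T cells now '.'): 21

Answer: 21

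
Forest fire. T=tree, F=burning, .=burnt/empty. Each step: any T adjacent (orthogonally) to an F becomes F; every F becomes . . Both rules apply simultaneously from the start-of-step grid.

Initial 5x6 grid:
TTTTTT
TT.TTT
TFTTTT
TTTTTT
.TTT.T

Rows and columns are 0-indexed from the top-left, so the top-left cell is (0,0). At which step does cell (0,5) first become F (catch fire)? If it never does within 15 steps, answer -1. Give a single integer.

Step 1: cell (0,5)='T' (+4 fires, +1 burnt)
Step 2: cell (0,5)='T' (+6 fires, +4 burnt)
Step 3: cell (0,5)='T' (+6 fires, +6 burnt)
Step 4: cell (0,5)='T' (+5 fires, +6 burnt)
Step 5: cell (0,5)='T' (+3 fires, +5 burnt)
Step 6: cell (0,5)='F' (+2 fires, +3 burnt)
  -> target ignites at step 6
Step 7: cell (0,5)='.' (+0 fires, +2 burnt)
  fire out at step 7

6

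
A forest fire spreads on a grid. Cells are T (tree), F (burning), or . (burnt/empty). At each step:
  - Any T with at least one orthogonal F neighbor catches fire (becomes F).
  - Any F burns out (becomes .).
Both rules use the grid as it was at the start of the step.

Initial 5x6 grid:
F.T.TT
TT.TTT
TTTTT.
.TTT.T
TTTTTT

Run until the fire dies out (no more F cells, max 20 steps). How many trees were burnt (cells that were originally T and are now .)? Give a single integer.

Step 1: +1 fires, +1 burnt (F count now 1)
Step 2: +2 fires, +1 burnt (F count now 2)
Step 3: +1 fires, +2 burnt (F count now 1)
Step 4: +2 fires, +1 burnt (F count now 2)
Step 5: +3 fires, +2 burnt (F count now 3)
Step 6: +5 fires, +3 burnt (F count now 5)
Step 7: +2 fires, +5 burnt (F count now 2)
Step 8: +3 fires, +2 burnt (F count now 3)
Step 9: +2 fires, +3 burnt (F count now 2)
Step 10: +1 fires, +2 burnt (F count now 1)
Step 11: +0 fires, +1 burnt (F count now 0)
Fire out after step 11
Initially T: 23, now '.': 29
Total burnt (originally-T cells now '.'): 22

Answer: 22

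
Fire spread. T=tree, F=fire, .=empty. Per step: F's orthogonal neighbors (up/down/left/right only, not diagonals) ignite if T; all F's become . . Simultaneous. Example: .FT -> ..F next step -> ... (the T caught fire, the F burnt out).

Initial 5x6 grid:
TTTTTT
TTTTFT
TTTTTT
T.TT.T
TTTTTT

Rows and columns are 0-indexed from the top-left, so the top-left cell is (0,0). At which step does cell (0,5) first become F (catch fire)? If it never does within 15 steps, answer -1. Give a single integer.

Step 1: cell (0,5)='T' (+4 fires, +1 burnt)
Step 2: cell (0,5)='F' (+5 fires, +4 burnt)
  -> target ignites at step 2
Step 3: cell (0,5)='.' (+5 fires, +5 burnt)
Step 4: cell (0,5)='.' (+6 fires, +5 burnt)
Step 5: cell (0,5)='.' (+4 fires, +6 burnt)
Step 6: cell (0,5)='.' (+2 fires, +4 burnt)
Step 7: cell (0,5)='.' (+1 fires, +2 burnt)
Step 8: cell (0,5)='.' (+0 fires, +1 burnt)
  fire out at step 8

2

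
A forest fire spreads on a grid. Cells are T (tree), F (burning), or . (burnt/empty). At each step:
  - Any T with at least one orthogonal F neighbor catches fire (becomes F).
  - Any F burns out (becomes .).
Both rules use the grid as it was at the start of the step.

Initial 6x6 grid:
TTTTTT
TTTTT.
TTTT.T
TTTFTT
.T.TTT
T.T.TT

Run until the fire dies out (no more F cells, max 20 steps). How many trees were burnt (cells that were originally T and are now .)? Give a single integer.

Answer: 27

Derivation:
Step 1: +4 fires, +1 burnt (F count now 4)
Step 2: +5 fires, +4 burnt (F count now 5)
Step 3: +9 fires, +5 burnt (F count now 9)
Step 4: +5 fires, +9 burnt (F count now 5)
Step 5: +3 fires, +5 burnt (F count now 3)
Step 6: +1 fires, +3 burnt (F count now 1)
Step 7: +0 fires, +1 burnt (F count now 0)
Fire out after step 7
Initially T: 29, now '.': 34
Total burnt (originally-T cells now '.'): 27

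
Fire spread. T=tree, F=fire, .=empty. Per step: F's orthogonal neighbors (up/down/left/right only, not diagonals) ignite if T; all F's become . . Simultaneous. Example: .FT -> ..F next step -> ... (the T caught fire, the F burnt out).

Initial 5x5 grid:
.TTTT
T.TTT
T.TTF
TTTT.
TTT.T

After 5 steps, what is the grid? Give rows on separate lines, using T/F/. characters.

Step 1: 2 trees catch fire, 1 burn out
  .TTTT
  T.TTF
  T.TF.
  TTTT.
  TTT.T
Step 2: 4 trees catch fire, 2 burn out
  .TTTF
  T.TF.
  T.F..
  TTTF.
  TTT.T
Step 3: 3 trees catch fire, 4 burn out
  .TTF.
  T.F..
  T....
  TTF..
  TTT.T
Step 4: 3 trees catch fire, 3 burn out
  .TF..
  T....
  T....
  TF...
  TTF.T
Step 5: 3 trees catch fire, 3 burn out
  .F...
  T....
  T....
  F....
  TF..T

.F...
T....
T....
F....
TF..T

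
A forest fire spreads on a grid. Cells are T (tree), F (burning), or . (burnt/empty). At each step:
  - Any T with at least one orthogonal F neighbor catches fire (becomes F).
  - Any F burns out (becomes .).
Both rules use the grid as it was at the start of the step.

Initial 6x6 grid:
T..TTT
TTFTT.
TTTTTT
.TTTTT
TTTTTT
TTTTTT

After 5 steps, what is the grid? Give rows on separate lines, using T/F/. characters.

Step 1: 3 trees catch fire, 1 burn out
  T..TTT
  TF.FT.
  TTFTTT
  .TTTTT
  TTTTTT
  TTTTTT
Step 2: 6 trees catch fire, 3 burn out
  T..FTT
  F...F.
  TF.FTT
  .TFTTT
  TTTTTT
  TTTTTT
Step 3: 7 trees catch fire, 6 burn out
  F...FT
  ......
  F...FT
  .F.FTT
  TTFTTT
  TTTTTT
Step 4: 6 trees catch fire, 7 burn out
  .....F
  ......
  .....F
  ....FT
  TF.FTT
  TTFTTT
Step 5: 5 trees catch fire, 6 burn out
  ......
  ......
  ......
  .....F
  F...FT
  TF.FTT

......
......
......
.....F
F...FT
TF.FTT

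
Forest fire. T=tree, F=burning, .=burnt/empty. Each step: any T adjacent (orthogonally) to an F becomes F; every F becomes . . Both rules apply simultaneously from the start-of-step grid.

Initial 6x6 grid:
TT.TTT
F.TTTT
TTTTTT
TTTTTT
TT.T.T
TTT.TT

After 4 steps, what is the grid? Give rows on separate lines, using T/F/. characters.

Step 1: 2 trees catch fire, 1 burn out
  FT.TTT
  ..TTTT
  FTTTTT
  TTTTTT
  TT.T.T
  TTT.TT
Step 2: 3 trees catch fire, 2 burn out
  .F.TTT
  ..TTTT
  .FTTTT
  FTTTTT
  TT.T.T
  TTT.TT
Step 3: 3 trees catch fire, 3 burn out
  ...TTT
  ..TTTT
  ..FTTT
  .FTTTT
  FT.T.T
  TTT.TT
Step 4: 5 trees catch fire, 3 burn out
  ...TTT
  ..FTTT
  ...FTT
  ..FTTT
  .F.T.T
  FTT.TT

...TTT
..FTTT
...FTT
..FTTT
.F.T.T
FTT.TT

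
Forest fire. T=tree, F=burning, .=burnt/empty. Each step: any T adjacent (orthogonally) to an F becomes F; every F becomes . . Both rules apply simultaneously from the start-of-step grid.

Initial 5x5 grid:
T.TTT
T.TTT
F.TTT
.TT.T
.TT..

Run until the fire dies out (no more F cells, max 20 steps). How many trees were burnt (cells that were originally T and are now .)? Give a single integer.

Answer: 2

Derivation:
Step 1: +1 fires, +1 burnt (F count now 1)
Step 2: +1 fires, +1 burnt (F count now 1)
Step 3: +0 fires, +1 burnt (F count now 0)
Fire out after step 3
Initially T: 16, now '.': 11
Total burnt (originally-T cells now '.'): 2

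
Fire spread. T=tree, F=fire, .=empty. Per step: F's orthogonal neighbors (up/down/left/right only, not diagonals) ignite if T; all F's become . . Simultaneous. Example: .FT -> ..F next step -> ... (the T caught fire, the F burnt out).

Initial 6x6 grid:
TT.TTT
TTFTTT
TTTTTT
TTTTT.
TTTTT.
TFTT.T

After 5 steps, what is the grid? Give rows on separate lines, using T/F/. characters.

Step 1: 6 trees catch fire, 2 burn out
  TT.TTT
  TF.FTT
  TTFTTT
  TTTTT.
  TFTTT.
  F.FT.T
Step 2: 11 trees catch fire, 6 burn out
  TF.FTT
  F...FT
  TF.FTT
  TFFTT.
  F.FTT.
  ...F.T
Step 3: 8 trees catch fire, 11 burn out
  F...FT
  .....F
  F...FT
  F..FT.
  ...FT.
  .....T
Step 4: 4 trees catch fire, 8 burn out
  .....F
  ......
  .....F
  ....F.
  ....F.
  .....T
Step 5: 0 trees catch fire, 4 burn out
  ......
  ......
  ......
  ......
  ......
  .....T

......
......
......
......
......
.....T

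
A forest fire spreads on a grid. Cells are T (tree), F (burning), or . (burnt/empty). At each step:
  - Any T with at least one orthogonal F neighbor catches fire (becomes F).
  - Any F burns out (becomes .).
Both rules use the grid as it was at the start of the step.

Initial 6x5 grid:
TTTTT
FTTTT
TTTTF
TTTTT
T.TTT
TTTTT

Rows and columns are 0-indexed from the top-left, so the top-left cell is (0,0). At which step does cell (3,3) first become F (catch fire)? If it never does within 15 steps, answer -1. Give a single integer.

Step 1: cell (3,3)='T' (+6 fires, +2 burnt)
Step 2: cell (3,3)='F' (+9 fires, +6 burnt)
  -> target ignites at step 2
Step 3: cell (3,3)='.' (+7 fires, +9 burnt)
Step 4: cell (3,3)='.' (+3 fires, +7 burnt)
Step 5: cell (3,3)='.' (+2 fires, +3 burnt)
Step 6: cell (3,3)='.' (+0 fires, +2 burnt)
  fire out at step 6

2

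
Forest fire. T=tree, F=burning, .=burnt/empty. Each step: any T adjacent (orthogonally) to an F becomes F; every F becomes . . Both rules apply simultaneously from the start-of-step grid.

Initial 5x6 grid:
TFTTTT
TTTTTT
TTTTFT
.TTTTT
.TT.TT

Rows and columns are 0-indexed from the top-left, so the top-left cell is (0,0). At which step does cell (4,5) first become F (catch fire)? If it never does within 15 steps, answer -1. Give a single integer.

Step 1: cell (4,5)='T' (+7 fires, +2 burnt)
Step 2: cell (4,5)='T' (+11 fires, +7 burnt)
Step 3: cell (4,5)='F' (+5 fires, +11 burnt)
  -> target ignites at step 3
Step 4: cell (4,5)='.' (+2 fires, +5 burnt)
Step 5: cell (4,5)='.' (+0 fires, +2 burnt)
  fire out at step 5

3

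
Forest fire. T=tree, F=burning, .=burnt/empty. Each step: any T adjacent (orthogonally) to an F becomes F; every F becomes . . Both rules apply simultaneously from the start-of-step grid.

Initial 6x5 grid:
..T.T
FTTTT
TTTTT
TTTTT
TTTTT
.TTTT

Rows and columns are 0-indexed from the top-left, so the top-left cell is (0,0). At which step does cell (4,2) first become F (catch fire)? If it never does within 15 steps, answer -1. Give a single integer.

Step 1: cell (4,2)='T' (+2 fires, +1 burnt)
Step 2: cell (4,2)='T' (+3 fires, +2 burnt)
Step 3: cell (4,2)='T' (+5 fires, +3 burnt)
Step 4: cell (4,2)='T' (+4 fires, +5 burnt)
Step 5: cell (4,2)='F' (+5 fires, +4 burnt)
  -> target ignites at step 5
Step 6: cell (4,2)='.' (+3 fires, +5 burnt)
Step 7: cell (4,2)='.' (+2 fires, +3 burnt)
Step 8: cell (4,2)='.' (+1 fires, +2 burnt)
Step 9: cell (4,2)='.' (+0 fires, +1 burnt)
  fire out at step 9

5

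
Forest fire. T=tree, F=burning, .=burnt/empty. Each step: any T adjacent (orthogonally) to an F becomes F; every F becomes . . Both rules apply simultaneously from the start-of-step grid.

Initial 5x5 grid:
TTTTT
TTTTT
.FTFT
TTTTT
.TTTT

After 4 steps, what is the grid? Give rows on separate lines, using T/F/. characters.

Step 1: 6 trees catch fire, 2 burn out
  TTTTT
  TFTFT
  ..F.F
  TFTFT
  .TTTT
Step 2: 10 trees catch fire, 6 burn out
  TFTFT
  F.F.F
  .....
  F.F.F
  .FTFT
Step 3: 5 trees catch fire, 10 burn out
  F.F.F
  .....
  .....
  .....
  ..F.F
Step 4: 0 trees catch fire, 5 burn out
  .....
  .....
  .....
  .....
  .....

.....
.....
.....
.....
.....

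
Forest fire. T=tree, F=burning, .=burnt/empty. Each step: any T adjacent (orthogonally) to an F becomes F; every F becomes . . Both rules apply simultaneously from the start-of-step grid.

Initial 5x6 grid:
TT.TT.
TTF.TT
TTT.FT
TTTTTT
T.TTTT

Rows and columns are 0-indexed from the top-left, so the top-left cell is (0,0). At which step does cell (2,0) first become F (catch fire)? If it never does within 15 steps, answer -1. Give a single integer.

Step 1: cell (2,0)='T' (+5 fires, +2 burnt)
Step 2: cell (2,0)='T' (+9 fires, +5 burnt)
Step 3: cell (2,0)='F' (+7 fires, +9 burnt)
  -> target ignites at step 3
Step 4: cell (2,0)='.' (+1 fires, +7 burnt)
Step 5: cell (2,0)='.' (+1 fires, +1 burnt)
Step 6: cell (2,0)='.' (+0 fires, +1 burnt)
  fire out at step 6

3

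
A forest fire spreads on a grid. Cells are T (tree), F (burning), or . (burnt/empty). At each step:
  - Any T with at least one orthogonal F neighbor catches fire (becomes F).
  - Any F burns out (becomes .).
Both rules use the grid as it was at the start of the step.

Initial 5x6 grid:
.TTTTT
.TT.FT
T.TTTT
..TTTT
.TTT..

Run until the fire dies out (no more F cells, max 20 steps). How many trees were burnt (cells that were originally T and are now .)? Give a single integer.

Answer: 19

Derivation:
Step 1: +3 fires, +1 burnt (F count now 3)
Step 2: +5 fires, +3 burnt (F count now 5)
Step 3: +4 fires, +5 burnt (F count now 4)
Step 4: +4 fires, +4 burnt (F count now 4)
Step 5: +2 fires, +4 burnt (F count now 2)
Step 6: +1 fires, +2 burnt (F count now 1)
Step 7: +0 fires, +1 burnt (F count now 0)
Fire out after step 7
Initially T: 20, now '.': 29
Total burnt (originally-T cells now '.'): 19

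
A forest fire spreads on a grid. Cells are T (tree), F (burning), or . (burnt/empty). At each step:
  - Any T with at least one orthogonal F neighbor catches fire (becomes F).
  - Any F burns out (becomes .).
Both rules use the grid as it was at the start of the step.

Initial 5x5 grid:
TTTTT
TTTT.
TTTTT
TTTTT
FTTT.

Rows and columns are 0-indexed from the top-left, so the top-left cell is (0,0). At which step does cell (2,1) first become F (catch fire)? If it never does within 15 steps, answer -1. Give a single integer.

Step 1: cell (2,1)='T' (+2 fires, +1 burnt)
Step 2: cell (2,1)='T' (+3 fires, +2 burnt)
Step 3: cell (2,1)='F' (+4 fires, +3 burnt)
  -> target ignites at step 3
Step 4: cell (2,1)='.' (+4 fires, +4 burnt)
Step 5: cell (2,1)='.' (+4 fires, +4 burnt)
Step 6: cell (2,1)='.' (+3 fires, +4 burnt)
Step 7: cell (2,1)='.' (+1 fires, +3 burnt)
Step 8: cell (2,1)='.' (+1 fires, +1 burnt)
Step 9: cell (2,1)='.' (+0 fires, +1 burnt)
  fire out at step 9

3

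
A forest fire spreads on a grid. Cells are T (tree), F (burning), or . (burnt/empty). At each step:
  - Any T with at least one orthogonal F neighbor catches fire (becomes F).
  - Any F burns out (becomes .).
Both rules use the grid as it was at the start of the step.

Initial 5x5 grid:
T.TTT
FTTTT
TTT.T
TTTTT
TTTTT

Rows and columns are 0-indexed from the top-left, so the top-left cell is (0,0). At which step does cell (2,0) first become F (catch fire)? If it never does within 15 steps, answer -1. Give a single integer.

Step 1: cell (2,0)='F' (+3 fires, +1 burnt)
  -> target ignites at step 1
Step 2: cell (2,0)='.' (+3 fires, +3 burnt)
Step 3: cell (2,0)='.' (+5 fires, +3 burnt)
Step 4: cell (2,0)='.' (+4 fires, +5 burnt)
Step 5: cell (2,0)='.' (+4 fires, +4 burnt)
Step 6: cell (2,0)='.' (+2 fires, +4 burnt)
Step 7: cell (2,0)='.' (+1 fires, +2 burnt)
Step 8: cell (2,0)='.' (+0 fires, +1 burnt)
  fire out at step 8

1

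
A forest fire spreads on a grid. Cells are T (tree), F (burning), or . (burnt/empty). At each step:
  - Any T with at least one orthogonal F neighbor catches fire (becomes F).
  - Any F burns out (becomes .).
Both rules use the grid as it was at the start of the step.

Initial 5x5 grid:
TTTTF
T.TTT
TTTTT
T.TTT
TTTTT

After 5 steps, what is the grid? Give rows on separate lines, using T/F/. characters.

Step 1: 2 trees catch fire, 1 burn out
  TTTF.
  T.TTF
  TTTTT
  T.TTT
  TTTTT
Step 2: 3 trees catch fire, 2 burn out
  TTF..
  T.TF.
  TTTTF
  T.TTT
  TTTTT
Step 3: 4 trees catch fire, 3 burn out
  TF...
  T.F..
  TTTF.
  T.TTF
  TTTTT
Step 4: 4 trees catch fire, 4 burn out
  F....
  T....
  TTF..
  T.TF.
  TTTTF
Step 5: 4 trees catch fire, 4 burn out
  .....
  F....
  TF...
  T.F..
  TTTF.

.....
F....
TF...
T.F..
TTTF.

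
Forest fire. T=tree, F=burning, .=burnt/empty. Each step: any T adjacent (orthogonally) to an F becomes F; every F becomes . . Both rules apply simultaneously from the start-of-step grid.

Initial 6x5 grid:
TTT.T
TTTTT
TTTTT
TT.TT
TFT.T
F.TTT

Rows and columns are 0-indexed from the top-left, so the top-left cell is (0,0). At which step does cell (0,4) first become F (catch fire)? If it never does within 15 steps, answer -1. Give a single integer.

Step 1: cell (0,4)='T' (+3 fires, +2 burnt)
Step 2: cell (0,4)='T' (+3 fires, +3 burnt)
Step 3: cell (0,4)='T' (+4 fires, +3 burnt)
Step 4: cell (0,4)='T' (+5 fires, +4 burnt)
Step 5: cell (0,4)='T' (+6 fires, +5 burnt)
Step 6: cell (0,4)='T' (+2 fires, +6 burnt)
Step 7: cell (0,4)='F' (+1 fires, +2 burnt)
  -> target ignites at step 7
Step 8: cell (0,4)='.' (+0 fires, +1 burnt)
  fire out at step 8

7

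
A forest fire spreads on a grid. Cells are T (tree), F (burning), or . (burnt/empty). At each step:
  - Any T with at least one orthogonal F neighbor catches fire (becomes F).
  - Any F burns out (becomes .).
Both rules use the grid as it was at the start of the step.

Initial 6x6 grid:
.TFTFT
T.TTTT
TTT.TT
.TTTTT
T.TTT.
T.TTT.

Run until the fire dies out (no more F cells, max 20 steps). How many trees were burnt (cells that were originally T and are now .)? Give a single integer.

Answer: 24

Derivation:
Step 1: +5 fires, +2 burnt (F count now 5)
Step 2: +4 fires, +5 burnt (F count now 4)
Step 3: +4 fires, +4 burnt (F count now 4)
Step 4: +6 fires, +4 burnt (F count now 6)
Step 5: +4 fires, +6 burnt (F count now 4)
Step 6: +1 fires, +4 burnt (F count now 1)
Step 7: +0 fires, +1 burnt (F count now 0)
Fire out after step 7
Initially T: 26, now '.': 34
Total burnt (originally-T cells now '.'): 24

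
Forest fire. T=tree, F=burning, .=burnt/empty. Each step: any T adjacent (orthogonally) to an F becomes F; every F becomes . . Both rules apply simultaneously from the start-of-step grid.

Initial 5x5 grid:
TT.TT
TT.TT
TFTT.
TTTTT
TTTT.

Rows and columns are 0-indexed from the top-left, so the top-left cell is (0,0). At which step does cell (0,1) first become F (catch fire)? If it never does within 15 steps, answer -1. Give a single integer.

Step 1: cell (0,1)='T' (+4 fires, +1 burnt)
Step 2: cell (0,1)='F' (+6 fires, +4 burnt)
  -> target ignites at step 2
Step 3: cell (0,1)='.' (+5 fires, +6 burnt)
Step 4: cell (0,1)='.' (+4 fires, +5 burnt)
Step 5: cell (0,1)='.' (+1 fires, +4 burnt)
Step 6: cell (0,1)='.' (+0 fires, +1 burnt)
  fire out at step 6

2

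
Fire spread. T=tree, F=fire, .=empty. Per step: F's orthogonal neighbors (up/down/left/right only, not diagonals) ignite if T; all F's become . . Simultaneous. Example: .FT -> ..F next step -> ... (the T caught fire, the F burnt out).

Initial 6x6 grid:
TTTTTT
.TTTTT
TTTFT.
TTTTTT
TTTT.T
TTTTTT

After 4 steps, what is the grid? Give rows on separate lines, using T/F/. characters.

Step 1: 4 trees catch fire, 1 burn out
  TTTTTT
  .TTFTT
  TTF.F.
  TTTFTT
  TTTT.T
  TTTTTT
Step 2: 7 trees catch fire, 4 burn out
  TTTFTT
  .TF.FT
  TF....
  TTF.FT
  TTTF.T
  TTTTTT
Step 3: 9 trees catch fire, 7 burn out
  TTF.FT
  .F...F
  F.....
  TF...F
  TTF..T
  TTTFTT
Step 4: 7 trees catch fire, 9 burn out
  TF...F
  ......
  ......
  F.....
  TF...F
  TTF.FT

TF...F
......
......
F.....
TF...F
TTF.FT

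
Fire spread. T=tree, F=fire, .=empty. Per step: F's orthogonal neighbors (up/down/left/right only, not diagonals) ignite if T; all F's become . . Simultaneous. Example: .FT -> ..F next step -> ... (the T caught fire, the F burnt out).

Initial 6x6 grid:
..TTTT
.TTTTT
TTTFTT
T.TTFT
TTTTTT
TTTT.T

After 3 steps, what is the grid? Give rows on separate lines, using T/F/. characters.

Step 1: 6 trees catch fire, 2 burn out
  ..TTTT
  .TTFTT
  TTF.FT
  T.TF.F
  TTTTFT
  TTTT.T
Step 2: 8 trees catch fire, 6 burn out
  ..TFTT
  .TF.FT
  TF...F
  T.F...
  TTTF.F
  TTTT.T
Step 3: 8 trees catch fire, 8 burn out
  ..F.FT
  .F...F
  F.....
  T.....
  TTF...
  TTTF.F

..F.FT
.F...F
F.....
T.....
TTF...
TTTF.F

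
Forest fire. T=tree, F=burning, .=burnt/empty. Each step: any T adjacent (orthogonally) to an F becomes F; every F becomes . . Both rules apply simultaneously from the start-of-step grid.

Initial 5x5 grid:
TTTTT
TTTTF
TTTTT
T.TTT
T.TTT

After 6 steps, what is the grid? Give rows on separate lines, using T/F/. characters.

Step 1: 3 trees catch fire, 1 burn out
  TTTTF
  TTTF.
  TTTTF
  T.TTT
  T.TTT
Step 2: 4 trees catch fire, 3 burn out
  TTTF.
  TTF..
  TTTF.
  T.TTF
  T.TTT
Step 3: 5 trees catch fire, 4 burn out
  TTF..
  TF...
  TTF..
  T.TF.
  T.TTF
Step 4: 5 trees catch fire, 5 burn out
  TF...
  F....
  TF...
  T.F..
  T.TF.
Step 5: 3 trees catch fire, 5 burn out
  F....
  .....
  F....
  T....
  T.F..
Step 6: 1 trees catch fire, 3 burn out
  .....
  .....
  .....
  F....
  T....

.....
.....
.....
F....
T....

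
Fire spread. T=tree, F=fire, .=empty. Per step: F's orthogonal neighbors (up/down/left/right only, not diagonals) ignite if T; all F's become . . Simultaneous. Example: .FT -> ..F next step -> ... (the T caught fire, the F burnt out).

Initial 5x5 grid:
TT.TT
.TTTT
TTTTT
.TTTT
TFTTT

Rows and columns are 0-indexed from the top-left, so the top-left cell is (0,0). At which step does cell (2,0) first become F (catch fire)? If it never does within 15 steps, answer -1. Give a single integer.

Step 1: cell (2,0)='T' (+3 fires, +1 burnt)
Step 2: cell (2,0)='T' (+3 fires, +3 burnt)
Step 3: cell (2,0)='F' (+5 fires, +3 burnt)
  -> target ignites at step 3
Step 4: cell (2,0)='.' (+4 fires, +5 burnt)
Step 5: cell (2,0)='.' (+3 fires, +4 burnt)
Step 6: cell (2,0)='.' (+2 fires, +3 burnt)
Step 7: cell (2,0)='.' (+1 fires, +2 burnt)
Step 8: cell (2,0)='.' (+0 fires, +1 burnt)
  fire out at step 8

3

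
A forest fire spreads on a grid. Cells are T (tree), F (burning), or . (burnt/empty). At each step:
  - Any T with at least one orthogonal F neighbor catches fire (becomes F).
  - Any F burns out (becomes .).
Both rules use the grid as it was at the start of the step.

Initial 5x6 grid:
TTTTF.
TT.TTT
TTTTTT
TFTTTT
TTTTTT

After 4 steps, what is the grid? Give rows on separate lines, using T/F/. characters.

Step 1: 6 trees catch fire, 2 burn out
  TTTF..
  TT.TFT
  TFTTTT
  F.FTTT
  TFTTTT
Step 2: 10 trees catch fire, 6 burn out
  TTF...
  TF.F.F
  F.FTFT
  ...FTT
  F.FTTT
Step 3: 6 trees catch fire, 10 burn out
  TF....
  F.....
  ...F.F
  ....FT
  ...FTT
Step 4: 3 trees catch fire, 6 burn out
  F.....
  ......
  ......
  .....F
  ....FT

F.....
......
......
.....F
....FT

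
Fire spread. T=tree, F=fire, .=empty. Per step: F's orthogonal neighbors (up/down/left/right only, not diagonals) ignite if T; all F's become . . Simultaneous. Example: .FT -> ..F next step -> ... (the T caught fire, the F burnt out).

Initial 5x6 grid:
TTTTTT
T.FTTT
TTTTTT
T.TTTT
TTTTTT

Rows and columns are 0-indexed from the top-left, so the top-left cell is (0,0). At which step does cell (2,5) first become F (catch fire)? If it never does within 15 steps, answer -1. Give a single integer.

Step 1: cell (2,5)='T' (+3 fires, +1 burnt)
Step 2: cell (2,5)='T' (+6 fires, +3 burnt)
Step 3: cell (2,5)='T' (+7 fires, +6 burnt)
Step 4: cell (2,5)='F' (+7 fires, +7 burnt)
  -> target ignites at step 4
Step 5: cell (2,5)='.' (+3 fires, +7 burnt)
Step 6: cell (2,5)='.' (+1 fires, +3 burnt)
Step 7: cell (2,5)='.' (+0 fires, +1 burnt)
  fire out at step 7

4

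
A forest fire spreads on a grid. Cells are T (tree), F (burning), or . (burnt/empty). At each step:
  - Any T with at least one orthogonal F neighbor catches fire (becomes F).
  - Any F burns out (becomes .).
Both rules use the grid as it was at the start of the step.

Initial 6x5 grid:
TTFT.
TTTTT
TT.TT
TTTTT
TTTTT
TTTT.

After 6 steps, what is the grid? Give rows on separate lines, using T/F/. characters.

Step 1: 3 trees catch fire, 1 burn out
  TF.F.
  TTFTT
  TT.TT
  TTTTT
  TTTTT
  TTTT.
Step 2: 3 trees catch fire, 3 burn out
  F....
  TF.FT
  TT.TT
  TTTTT
  TTTTT
  TTTT.
Step 3: 4 trees catch fire, 3 burn out
  .....
  F...F
  TF.FT
  TTTTT
  TTTTT
  TTTT.
Step 4: 4 trees catch fire, 4 burn out
  .....
  .....
  F...F
  TFTFT
  TTTTT
  TTTT.
Step 5: 5 trees catch fire, 4 burn out
  .....
  .....
  .....
  F.F.F
  TFTFT
  TTTT.
Step 6: 5 trees catch fire, 5 burn out
  .....
  .....
  .....
  .....
  F.F.F
  TFTF.

.....
.....
.....
.....
F.F.F
TFTF.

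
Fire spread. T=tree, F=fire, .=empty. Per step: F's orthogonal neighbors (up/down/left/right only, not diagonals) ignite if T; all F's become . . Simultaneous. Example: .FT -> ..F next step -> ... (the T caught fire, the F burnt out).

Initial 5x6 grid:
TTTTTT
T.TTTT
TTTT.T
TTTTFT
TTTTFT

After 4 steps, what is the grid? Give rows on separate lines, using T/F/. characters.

Step 1: 4 trees catch fire, 2 burn out
  TTTTTT
  T.TTTT
  TTTT.T
  TTTF.F
  TTTF.F
Step 2: 4 trees catch fire, 4 burn out
  TTTTTT
  T.TTTT
  TTTF.F
  TTF...
  TTF...
Step 3: 5 trees catch fire, 4 burn out
  TTTTTT
  T.TFTF
  TTF...
  TF....
  TF....
Step 4: 7 trees catch fire, 5 burn out
  TTTFTF
  T.F.F.
  TF....
  F.....
  F.....

TTTFTF
T.F.F.
TF....
F.....
F.....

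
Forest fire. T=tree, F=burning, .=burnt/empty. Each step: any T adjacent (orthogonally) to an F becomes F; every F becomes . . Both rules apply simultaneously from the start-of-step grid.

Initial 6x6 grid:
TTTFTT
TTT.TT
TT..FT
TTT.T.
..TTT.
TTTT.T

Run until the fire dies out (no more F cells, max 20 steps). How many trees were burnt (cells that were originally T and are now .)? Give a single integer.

Step 1: +5 fires, +2 burnt (F count now 5)
Step 2: +5 fires, +5 burnt (F count now 5)
Step 3: +3 fires, +5 burnt (F count now 3)
Step 4: +4 fires, +3 burnt (F count now 4)
Step 5: +4 fires, +4 burnt (F count now 4)
Step 6: +2 fires, +4 burnt (F count now 2)
Step 7: +1 fires, +2 burnt (F count now 1)
Step 8: +0 fires, +1 burnt (F count now 0)
Fire out after step 8
Initially T: 25, now '.': 35
Total burnt (originally-T cells now '.'): 24

Answer: 24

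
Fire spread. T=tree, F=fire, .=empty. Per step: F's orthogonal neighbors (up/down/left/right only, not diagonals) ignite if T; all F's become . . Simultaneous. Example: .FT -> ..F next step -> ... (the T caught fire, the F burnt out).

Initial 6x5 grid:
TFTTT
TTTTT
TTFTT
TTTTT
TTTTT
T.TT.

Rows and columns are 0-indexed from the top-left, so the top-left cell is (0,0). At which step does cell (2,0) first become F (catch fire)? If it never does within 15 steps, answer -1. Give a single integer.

Step 1: cell (2,0)='T' (+7 fires, +2 burnt)
Step 2: cell (2,0)='F' (+8 fires, +7 burnt)
  -> target ignites at step 2
Step 3: cell (2,0)='.' (+7 fires, +8 burnt)
Step 4: cell (2,0)='.' (+3 fires, +7 burnt)
Step 5: cell (2,0)='.' (+1 fires, +3 burnt)
Step 6: cell (2,0)='.' (+0 fires, +1 burnt)
  fire out at step 6

2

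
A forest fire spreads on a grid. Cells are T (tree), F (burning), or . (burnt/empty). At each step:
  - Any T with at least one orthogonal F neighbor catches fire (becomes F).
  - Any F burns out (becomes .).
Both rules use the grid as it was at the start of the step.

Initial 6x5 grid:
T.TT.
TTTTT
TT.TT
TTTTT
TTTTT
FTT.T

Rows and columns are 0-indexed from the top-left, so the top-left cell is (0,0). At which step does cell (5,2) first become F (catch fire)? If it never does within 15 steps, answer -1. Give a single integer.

Step 1: cell (5,2)='T' (+2 fires, +1 burnt)
Step 2: cell (5,2)='F' (+3 fires, +2 burnt)
  -> target ignites at step 2
Step 3: cell (5,2)='.' (+3 fires, +3 burnt)
Step 4: cell (5,2)='.' (+4 fires, +3 burnt)
Step 5: cell (5,2)='.' (+4 fires, +4 burnt)
Step 6: cell (5,2)='.' (+4 fires, +4 burnt)
Step 7: cell (5,2)='.' (+3 fires, +4 burnt)
Step 8: cell (5,2)='.' (+2 fires, +3 burnt)
Step 9: cell (5,2)='.' (+0 fires, +2 burnt)
  fire out at step 9

2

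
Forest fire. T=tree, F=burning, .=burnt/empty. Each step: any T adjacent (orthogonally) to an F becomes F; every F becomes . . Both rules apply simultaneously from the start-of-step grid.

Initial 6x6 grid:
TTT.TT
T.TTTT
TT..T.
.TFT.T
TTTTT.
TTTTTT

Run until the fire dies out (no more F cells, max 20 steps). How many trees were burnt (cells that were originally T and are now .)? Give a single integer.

Step 1: +3 fires, +1 burnt (F count now 3)
Step 2: +4 fires, +3 burnt (F count now 4)
Step 3: +5 fires, +4 burnt (F count now 5)
Step 4: +3 fires, +5 burnt (F count now 3)
Step 5: +2 fires, +3 burnt (F count now 2)
Step 6: +1 fires, +2 burnt (F count now 1)
Step 7: +1 fires, +1 burnt (F count now 1)
Step 8: +1 fires, +1 burnt (F count now 1)
Step 9: +1 fires, +1 burnt (F count now 1)
Step 10: +1 fires, +1 burnt (F count now 1)
Step 11: +3 fires, +1 burnt (F count now 3)
Step 12: +1 fires, +3 burnt (F count now 1)
Step 13: +0 fires, +1 burnt (F count now 0)
Fire out after step 13
Initially T: 27, now '.': 35
Total burnt (originally-T cells now '.'): 26

Answer: 26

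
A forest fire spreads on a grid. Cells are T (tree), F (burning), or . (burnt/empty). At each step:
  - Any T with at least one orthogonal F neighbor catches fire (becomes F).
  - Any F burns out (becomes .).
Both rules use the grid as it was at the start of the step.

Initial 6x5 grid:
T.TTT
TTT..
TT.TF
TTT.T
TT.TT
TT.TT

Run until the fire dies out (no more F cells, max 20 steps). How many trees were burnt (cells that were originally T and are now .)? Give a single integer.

Answer: 6

Derivation:
Step 1: +2 fires, +1 burnt (F count now 2)
Step 2: +1 fires, +2 burnt (F count now 1)
Step 3: +2 fires, +1 burnt (F count now 2)
Step 4: +1 fires, +2 burnt (F count now 1)
Step 5: +0 fires, +1 burnt (F count now 0)
Fire out after step 5
Initially T: 22, now '.': 14
Total burnt (originally-T cells now '.'): 6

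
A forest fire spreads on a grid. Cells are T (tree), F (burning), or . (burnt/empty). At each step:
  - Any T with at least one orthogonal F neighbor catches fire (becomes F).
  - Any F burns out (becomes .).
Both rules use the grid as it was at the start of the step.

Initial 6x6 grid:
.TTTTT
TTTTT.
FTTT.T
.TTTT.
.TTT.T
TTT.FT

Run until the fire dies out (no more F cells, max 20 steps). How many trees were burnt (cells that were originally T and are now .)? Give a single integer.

Answer: 25

Derivation:
Step 1: +3 fires, +2 burnt (F count now 3)
Step 2: +4 fires, +3 burnt (F count now 4)
Step 3: +5 fires, +4 burnt (F count now 5)
Step 4: +5 fires, +5 burnt (F count now 5)
Step 5: +6 fires, +5 burnt (F count now 6)
Step 6: +1 fires, +6 burnt (F count now 1)
Step 7: +1 fires, +1 burnt (F count now 1)
Step 8: +0 fires, +1 burnt (F count now 0)
Fire out after step 8
Initially T: 26, now '.': 35
Total burnt (originally-T cells now '.'): 25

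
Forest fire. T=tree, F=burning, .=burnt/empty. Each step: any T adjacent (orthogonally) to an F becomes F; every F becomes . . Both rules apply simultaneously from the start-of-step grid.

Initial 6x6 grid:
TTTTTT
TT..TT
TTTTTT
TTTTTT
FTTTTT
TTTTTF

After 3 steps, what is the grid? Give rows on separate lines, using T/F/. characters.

Step 1: 5 trees catch fire, 2 burn out
  TTTTTT
  TT..TT
  TTTTTT
  FTTTTT
  .FTTTF
  FTTTF.
Step 2: 7 trees catch fire, 5 burn out
  TTTTTT
  TT..TT
  FTTTTT
  .FTTTF
  ..FTF.
  .FTF..
Step 3: 7 trees catch fire, 7 burn out
  TTTTTT
  FT..TT
  .FTTTF
  ..FTF.
  ...F..
  ..F...

TTTTTT
FT..TT
.FTTTF
..FTF.
...F..
..F...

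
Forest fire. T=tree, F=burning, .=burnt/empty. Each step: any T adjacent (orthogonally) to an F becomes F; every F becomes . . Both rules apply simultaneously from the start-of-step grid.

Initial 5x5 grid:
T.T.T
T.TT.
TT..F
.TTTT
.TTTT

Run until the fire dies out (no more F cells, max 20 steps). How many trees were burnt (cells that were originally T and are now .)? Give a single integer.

Step 1: +1 fires, +1 burnt (F count now 1)
Step 2: +2 fires, +1 burnt (F count now 2)
Step 3: +2 fires, +2 burnt (F count now 2)
Step 4: +2 fires, +2 burnt (F count now 2)
Step 5: +2 fires, +2 burnt (F count now 2)
Step 6: +1 fires, +2 burnt (F count now 1)
Step 7: +1 fires, +1 burnt (F count now 1)
Step 8: +1 fires, +1 burnt (F count now 1)
Step 9: +0 fires, +1 burnt (F count now 0)
Fire out after step 9
Initially T: 16, now '.': 21
Total burnt (originally-T cells now '.'): 12

Answer: 12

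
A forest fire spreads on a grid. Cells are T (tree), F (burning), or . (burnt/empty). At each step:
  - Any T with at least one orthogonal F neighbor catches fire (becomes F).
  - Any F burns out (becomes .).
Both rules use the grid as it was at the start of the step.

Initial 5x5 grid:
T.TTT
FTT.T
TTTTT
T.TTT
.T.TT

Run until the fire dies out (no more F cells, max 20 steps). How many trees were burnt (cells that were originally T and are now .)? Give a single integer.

Answer: 18

Derivation:
Step 1: +3 fires, +1 burnt (F count now 3)
Step 2: +3 fires, +3 burnt (F count now 3)
Step 3: +2 fires, +3 burnt (F count now 2)
Step 4: +3 fires, +2 burnt (F count now 3)
Step 5: +3 fires, +3 burnt (F count now 3)
Step 6: +3 fires, +3 burnt (F count now 3)
Step 7: +1 fires, +3 burnt (F count now 1)
Step 8: +0 fires, +1 burnt (F count now 0)
Fire out after step 8
Initially T: 19, now '.': 24
Total burnt (originally-T cells now '.'): 18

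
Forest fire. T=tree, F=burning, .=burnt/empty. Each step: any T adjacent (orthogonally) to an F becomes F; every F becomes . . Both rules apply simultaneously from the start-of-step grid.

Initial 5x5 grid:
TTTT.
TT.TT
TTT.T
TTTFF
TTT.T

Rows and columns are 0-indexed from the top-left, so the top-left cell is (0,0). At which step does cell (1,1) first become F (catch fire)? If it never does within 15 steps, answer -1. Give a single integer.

Step 1: cell (1,1)='T' (+3 fires, +2 burnt)
Step 2: cell (1,1)='T' (+4 fires, +3 burnt)
Step 3: cell (1,1)='T' (+4 fires, +4 burnt)
Step 4: cell (1,1)='F' (+4 fires, +4 burnt)
  -> target ignites at step 4
Step 5: cell (1,1)='.' (+3 fires, +4 burnt)
Step 6: cell (1,1)='.' (+1 fires, +3 burnt)
Step 7: cell (1,1)='.' (+0 fires, +1 burnt)
  fire out at step 7

4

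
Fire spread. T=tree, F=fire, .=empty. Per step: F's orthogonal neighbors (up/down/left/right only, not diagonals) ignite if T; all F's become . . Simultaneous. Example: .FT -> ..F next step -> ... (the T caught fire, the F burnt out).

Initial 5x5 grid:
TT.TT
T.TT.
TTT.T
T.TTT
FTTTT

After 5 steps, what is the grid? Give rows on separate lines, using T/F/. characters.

Step 1: 2 trees catch fire, 1 burn out
  TT.TT
  T.TT.
  TTT.T
  F.TTT
  .FTTT
Step 2: 2 trees catch fire, 2 burn out
  TT.TT
  T.TT.
  FTT.T
  ..TTT
  ..FTT
Step 3: 4 trees catch fire, 2 burn out
  TT.TT
  F.TT.
  .FT.T
  ..FTT
  ...FT
Step 4: 4 trees catch fire, 4 burn out
  FT.TT
  ..TT.
  ..F.T
  ...FT
  ....F
Step 5: 3 trees catch fire, 4 burn out
  .F.TT
  ..FT.
  ....T
  ....F
  .....

.F.TT
..FT.
....T
....F
.....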